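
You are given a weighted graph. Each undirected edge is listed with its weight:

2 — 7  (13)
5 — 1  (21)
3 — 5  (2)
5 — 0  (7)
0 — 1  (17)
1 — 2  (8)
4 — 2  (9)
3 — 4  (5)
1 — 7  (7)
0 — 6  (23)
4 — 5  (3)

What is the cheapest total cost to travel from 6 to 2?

42

Settle nodes by increasing distance from 6:
6: 0
0: 23  (via 6)
5: 30  (via 0)
3: 32  (via 5)
4: 33  (via 5)
1: 40  (via 0)
2: 42  (via 4)
Shortest route: 6–0–5–4–2 = 42.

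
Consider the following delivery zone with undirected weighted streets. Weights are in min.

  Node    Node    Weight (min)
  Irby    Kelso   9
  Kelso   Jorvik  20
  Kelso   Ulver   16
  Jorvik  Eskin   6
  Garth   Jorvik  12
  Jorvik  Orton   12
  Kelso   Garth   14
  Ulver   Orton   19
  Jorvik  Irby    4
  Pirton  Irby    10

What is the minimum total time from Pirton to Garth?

Compare a few routes:
Pirton - Irby - Jorvik - Garth: 10+4+12 = 26
Pirton - Irby - Kelso - Garth: 10+9+14 = 33
Pirton - Irby - Jorvik - Kelso - Garth: 10+4+20+14 = 48
Cheapest is Pirton - Irby - Jorvik - Garth at 26 min.

26 min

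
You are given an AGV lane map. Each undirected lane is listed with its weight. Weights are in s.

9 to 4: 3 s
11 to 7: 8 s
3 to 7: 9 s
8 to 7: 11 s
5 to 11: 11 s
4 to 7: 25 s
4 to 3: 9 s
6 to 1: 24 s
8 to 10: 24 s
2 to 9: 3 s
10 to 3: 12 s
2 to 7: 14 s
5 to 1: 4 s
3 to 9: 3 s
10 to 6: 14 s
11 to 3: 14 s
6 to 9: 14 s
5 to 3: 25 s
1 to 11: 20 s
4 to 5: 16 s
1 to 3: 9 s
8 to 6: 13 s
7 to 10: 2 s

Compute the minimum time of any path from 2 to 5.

Settle nodes by increasing distance from 2:
2: 0
9: 3  (via 2)
3: 6  (via 9)
4: 6  (via 9)
7: 14  (via 2)
1: 15  (via 3)
10: 16  (via 7)
6: 17  (via 9)
5: 19  (via 1)
Shortest route: 2–9–3–1–5 = 19 s.

19 s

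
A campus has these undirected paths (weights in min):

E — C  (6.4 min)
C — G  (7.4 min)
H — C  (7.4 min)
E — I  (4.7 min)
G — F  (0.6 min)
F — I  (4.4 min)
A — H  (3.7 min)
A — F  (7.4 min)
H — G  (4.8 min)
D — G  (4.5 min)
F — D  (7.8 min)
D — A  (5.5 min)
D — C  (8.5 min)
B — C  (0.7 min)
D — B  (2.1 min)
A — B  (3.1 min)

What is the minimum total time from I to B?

Enumerating some paths:
I - F - G - D - B: 4.4+0.6+4.5+2.1 = 11.6
I - F - G - C - B: 4.4+0.6+7.4+0.7 = 13.1
I - E - C - B: 4.7+6.4+0.7 = 11.8
The minimum is 11.6 min via I - F - G - D - B.

11.6 min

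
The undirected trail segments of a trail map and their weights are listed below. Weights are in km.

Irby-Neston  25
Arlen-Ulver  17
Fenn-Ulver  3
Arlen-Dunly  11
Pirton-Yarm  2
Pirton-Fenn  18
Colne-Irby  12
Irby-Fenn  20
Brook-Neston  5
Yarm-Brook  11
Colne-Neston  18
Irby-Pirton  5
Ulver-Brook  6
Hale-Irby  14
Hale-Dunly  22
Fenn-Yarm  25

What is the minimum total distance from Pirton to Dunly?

41 km

Enumerating some paths:
Pirton–Irby–Fenn–Ulver–Arlen–Dunly: 5+20+3+17+11 = 56
Pirton–Irby–Hale–Dunly: 5+14+22 = 41
Pirton–Fenn–Ulver–Arlen–Dunly: 18+3+17+11 = 49
Pirton–Yarm–Brook–Ulver–Arlen–Dunly: 2+11+6+17+11 = 47
Cheapest is Pirton–Irby–Hale–Dunly at 41 km.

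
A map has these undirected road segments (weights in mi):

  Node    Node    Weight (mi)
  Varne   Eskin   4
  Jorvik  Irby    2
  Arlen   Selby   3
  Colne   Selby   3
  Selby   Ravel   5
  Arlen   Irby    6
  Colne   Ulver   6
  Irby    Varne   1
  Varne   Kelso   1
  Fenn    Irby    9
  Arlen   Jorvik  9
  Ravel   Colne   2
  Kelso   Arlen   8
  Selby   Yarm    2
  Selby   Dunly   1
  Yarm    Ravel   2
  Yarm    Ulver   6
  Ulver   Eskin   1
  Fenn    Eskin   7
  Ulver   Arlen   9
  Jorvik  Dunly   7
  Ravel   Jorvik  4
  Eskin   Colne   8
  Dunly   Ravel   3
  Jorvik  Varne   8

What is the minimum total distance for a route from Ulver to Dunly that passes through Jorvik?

Shortest Ulver→Jorvik: Ulver → Eskin → Varne → Irby → Jorvik = 8
Best Jorvik to Dunly: Jorvik → Dunly costing 7
Total via Jorvik: 8 + 7 = 15 mi.

15 mi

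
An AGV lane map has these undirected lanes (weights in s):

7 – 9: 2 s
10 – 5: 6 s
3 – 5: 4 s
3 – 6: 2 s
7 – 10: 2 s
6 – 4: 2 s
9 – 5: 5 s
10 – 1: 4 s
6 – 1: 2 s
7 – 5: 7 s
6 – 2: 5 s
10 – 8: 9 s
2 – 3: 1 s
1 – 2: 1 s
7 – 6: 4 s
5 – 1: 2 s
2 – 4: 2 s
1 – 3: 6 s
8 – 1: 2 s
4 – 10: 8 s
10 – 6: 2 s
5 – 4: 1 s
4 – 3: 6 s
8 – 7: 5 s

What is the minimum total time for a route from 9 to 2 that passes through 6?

9 s

Shortest 9→6: 9–7–6 = 6
Shortest 6→2: 6–1–2 = 3
Total via 6: 6 + 3 = 9 s.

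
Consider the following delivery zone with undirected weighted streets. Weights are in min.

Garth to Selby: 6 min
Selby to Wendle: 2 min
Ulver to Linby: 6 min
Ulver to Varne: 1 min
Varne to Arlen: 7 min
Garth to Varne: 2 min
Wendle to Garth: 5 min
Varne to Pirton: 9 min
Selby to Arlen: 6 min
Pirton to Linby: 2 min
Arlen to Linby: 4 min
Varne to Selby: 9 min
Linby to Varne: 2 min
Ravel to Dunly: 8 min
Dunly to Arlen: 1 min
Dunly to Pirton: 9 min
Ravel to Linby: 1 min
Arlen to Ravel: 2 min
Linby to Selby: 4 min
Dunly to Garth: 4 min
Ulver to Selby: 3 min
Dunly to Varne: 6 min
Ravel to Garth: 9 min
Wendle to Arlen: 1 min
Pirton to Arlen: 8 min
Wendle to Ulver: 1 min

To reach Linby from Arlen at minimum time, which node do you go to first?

Enumerating some paths:
Arlen → Linby: 4 = 4
Arlen → Wendle → Ulver → Varne → Linby: 1+1+1+2 = 5
Arlen → Ravel → Linby: 2+1 = 3
Cheapest is Arlen → Ravel → Linby at 3 min.
So from Arlen the first move is to Ravel.

Ravel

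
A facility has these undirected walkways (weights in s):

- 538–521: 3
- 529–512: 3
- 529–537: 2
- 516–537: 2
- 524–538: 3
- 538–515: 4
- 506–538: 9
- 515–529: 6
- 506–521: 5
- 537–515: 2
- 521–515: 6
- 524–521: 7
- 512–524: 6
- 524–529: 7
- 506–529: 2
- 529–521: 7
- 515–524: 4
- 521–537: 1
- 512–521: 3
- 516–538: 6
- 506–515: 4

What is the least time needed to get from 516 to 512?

Compare a few routes:
516 → 537 → 529 → 512: 2+2+3 = 7
516 → 537 → 521 → 512: 2+1+3 = 6
Cheapest is 516 → 537 → 521 → 512 at 6 s.

6 s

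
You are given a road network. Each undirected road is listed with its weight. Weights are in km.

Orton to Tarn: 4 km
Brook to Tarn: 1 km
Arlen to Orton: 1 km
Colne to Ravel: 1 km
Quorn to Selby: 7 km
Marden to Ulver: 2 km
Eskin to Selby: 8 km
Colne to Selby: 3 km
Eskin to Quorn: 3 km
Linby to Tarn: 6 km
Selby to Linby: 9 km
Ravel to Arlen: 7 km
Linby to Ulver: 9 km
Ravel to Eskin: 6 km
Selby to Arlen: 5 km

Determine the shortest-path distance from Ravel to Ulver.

22 km

Shortest distances from Ravel:
Ravel: 0
Colne: 1  (via Ravel)
Selby: 4  (via Colne)
Eskin: 6  (via Ravel)
Arlen: 7  (via Ravel)
Orton: 8  (via Arlen)
Quorn: 9  (via Eskin)
Tarn: 12  (via Orton)
Brook: 13  (via Tarn)
Linby: 13  (via Selby)
Ulver: 22  (via Linby)
Shortest route: Ravel–Colne–Selby–Linby–Ulver = 22 km.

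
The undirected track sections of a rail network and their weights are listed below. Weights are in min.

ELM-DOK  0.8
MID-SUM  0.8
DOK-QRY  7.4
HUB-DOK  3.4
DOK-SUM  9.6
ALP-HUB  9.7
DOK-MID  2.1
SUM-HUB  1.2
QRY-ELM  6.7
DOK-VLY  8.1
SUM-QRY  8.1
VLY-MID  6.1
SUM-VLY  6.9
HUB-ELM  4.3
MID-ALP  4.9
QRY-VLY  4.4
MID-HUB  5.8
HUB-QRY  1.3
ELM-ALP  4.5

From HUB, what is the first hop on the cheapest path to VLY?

Compare a few routes:
HUB → SUM → MID → VLY: 1.2+0.8+6.1 = 8.1
HUB → QRY → VLY: 1.3+4.4 = 5.7
HUB → SUM → VLY: 1.2+6.9 = 8.1
Cheapest is HUB → QRY → VLY at 5.7 min.
So from HUB the first move is to QRY.

QRY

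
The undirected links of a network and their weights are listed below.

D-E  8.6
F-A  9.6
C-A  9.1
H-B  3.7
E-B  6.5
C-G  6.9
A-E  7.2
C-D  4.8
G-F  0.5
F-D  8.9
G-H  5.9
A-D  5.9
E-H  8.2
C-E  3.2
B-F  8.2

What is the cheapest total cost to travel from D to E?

Settle nodes by increasing distance from D:
D: 0
C: 4.8  (via D)
A: 5.9  (via D)
E: 8  (via C)
Shortest route: D–C–E = 8.

8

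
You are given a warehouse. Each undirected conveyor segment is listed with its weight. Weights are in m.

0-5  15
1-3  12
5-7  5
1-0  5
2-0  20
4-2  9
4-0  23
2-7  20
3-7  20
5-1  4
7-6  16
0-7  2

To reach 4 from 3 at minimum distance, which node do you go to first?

Enumerating some paths:
3 → 1 → 0 → 4: 12+5+23 = 40
3 → 1 → 5 → 7 → 0 → 4: 12+4+5+2+23 = 46
3 → 1 → 0 → 2 → 4: 12+5+20+9 = 46
3 → 7 → 0 → 4: 20+2+23 = 45
Cheapest is 3 → 1 → 0 → 4 at 40 m.
So from 3 the first move is to 1.

1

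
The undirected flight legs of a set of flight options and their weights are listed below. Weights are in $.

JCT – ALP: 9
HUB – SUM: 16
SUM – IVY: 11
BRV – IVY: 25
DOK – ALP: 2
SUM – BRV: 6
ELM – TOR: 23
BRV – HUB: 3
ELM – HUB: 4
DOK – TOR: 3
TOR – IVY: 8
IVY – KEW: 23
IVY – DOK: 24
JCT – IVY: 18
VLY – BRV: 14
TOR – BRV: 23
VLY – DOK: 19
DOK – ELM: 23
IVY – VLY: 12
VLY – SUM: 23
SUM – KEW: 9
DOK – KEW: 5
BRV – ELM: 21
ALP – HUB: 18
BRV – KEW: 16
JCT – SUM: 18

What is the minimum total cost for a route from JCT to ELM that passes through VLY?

$51

Shortest JCT→VLY: JCT–ALP–DOK–VLY = 30
Best VLY to ELM: VLY–BRV–HUB–ELM costing 21
Total via VLY: 30 + 21 = $51.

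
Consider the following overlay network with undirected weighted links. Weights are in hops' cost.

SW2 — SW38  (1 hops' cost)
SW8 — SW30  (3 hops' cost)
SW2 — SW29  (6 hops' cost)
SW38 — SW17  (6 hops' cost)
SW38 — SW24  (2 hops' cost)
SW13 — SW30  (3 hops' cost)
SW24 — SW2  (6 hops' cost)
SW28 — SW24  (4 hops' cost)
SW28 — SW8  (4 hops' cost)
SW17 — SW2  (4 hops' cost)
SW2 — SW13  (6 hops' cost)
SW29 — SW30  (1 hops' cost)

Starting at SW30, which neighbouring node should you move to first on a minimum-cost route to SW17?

SW29

Compare a few routes:
SW30 - SW29 - SW2 - SW17: 1+6+4 = 11
SW30 - SW13 - SW2 - SW17: 3+6+4 = 13
SW30 - SW29 - SW2 - SW38 - SW17: 1+6+1+6 = 14
The minimum is 11 hops' cost via SW30 - SW29 - SW2 - SW17.
So from SW30 the first move is to SW29.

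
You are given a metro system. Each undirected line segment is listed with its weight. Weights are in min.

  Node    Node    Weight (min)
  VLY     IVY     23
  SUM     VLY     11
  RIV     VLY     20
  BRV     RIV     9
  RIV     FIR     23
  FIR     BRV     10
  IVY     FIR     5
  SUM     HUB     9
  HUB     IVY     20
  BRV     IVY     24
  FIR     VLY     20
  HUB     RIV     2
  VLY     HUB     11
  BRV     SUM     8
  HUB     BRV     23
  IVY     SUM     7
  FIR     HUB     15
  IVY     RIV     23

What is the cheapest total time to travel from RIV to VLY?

13 min

Running Dijkstra from RIV:
RIV: 0
HUB: 2  (via RIV)
BRV: 9  (via RIV)
SUM: 11  (via HUB)
VLY: 13  (via HUB)
Shortest route: RIV → HUB → VLY = 13 min.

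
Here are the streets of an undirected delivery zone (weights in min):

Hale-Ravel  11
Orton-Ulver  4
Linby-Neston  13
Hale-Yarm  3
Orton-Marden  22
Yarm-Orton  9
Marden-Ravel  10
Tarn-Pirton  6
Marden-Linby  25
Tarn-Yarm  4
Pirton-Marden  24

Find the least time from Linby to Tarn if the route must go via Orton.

Best Linby to Orton: Linby → Marden → Orton costing 47
Shortest Orton→Tarn: Orton → Yarm → Tarn = 13
Total via Orton: 47 + 13 = 60 min.

60 min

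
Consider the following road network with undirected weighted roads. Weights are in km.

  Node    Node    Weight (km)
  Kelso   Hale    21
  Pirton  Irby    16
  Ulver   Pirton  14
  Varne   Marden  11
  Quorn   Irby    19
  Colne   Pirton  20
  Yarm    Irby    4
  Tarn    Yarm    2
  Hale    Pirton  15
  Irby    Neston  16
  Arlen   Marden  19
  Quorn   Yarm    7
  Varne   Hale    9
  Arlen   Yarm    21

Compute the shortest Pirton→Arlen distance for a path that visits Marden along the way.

54 km

Shortest Pirton→Marden: Pirton–Hale–Varne–Marden = 35
Shortest Marden→Arlen: Marden–Arlen = 19
Total via Marden: 35 + 19 = 54 km.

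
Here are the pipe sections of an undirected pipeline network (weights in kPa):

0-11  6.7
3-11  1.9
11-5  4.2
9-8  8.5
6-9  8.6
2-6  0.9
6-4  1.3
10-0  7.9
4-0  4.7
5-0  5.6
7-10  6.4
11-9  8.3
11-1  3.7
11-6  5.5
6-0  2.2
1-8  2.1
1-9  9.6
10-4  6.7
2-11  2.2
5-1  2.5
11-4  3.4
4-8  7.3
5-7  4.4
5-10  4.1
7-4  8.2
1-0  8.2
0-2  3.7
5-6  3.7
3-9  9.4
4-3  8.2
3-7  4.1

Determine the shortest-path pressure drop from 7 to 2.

8.2 kPa

Enumerating some paths:
7 - 3 - 11 - 2: 4.1+1.9+2.2 = 8.2
7 - 4 - 6 - 2: 8.2+1.3+0.9 = 10.4
7 - 5 - 6 - 2: 4.4+3.7+0.9 = 9
7 - 5 - 11 - 2: 4.4+4.2+2.2 = 10.8
The minimum is 8.2 kPa via 7 - 3 - 11 - 2.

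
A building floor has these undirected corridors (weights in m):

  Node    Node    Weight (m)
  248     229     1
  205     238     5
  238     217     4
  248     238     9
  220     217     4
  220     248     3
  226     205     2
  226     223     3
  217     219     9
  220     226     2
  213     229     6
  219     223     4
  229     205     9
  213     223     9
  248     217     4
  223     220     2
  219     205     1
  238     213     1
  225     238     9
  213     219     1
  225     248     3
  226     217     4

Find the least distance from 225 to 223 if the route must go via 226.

11 m

Best 225 to 226: 225 → 248 → 220 → 226 costing 8
Shortest 226→223: 226 → 223 = 3
Total via 226: 8 + 3 = 11 m.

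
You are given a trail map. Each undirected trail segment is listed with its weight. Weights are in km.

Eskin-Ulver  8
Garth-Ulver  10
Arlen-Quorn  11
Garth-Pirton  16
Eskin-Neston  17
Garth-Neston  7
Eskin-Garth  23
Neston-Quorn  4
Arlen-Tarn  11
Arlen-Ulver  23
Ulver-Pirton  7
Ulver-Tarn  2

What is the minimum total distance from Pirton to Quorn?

27 km

Running Dijkstra from Pirton:
Pirton: 0
Ulver: 7  (via Pirton)
Tarn: 9  (via Ulver)
Eskin: 15  (via Ulver)
Garth: 16  (via Pirton)
Arlen: 20  (via Tarn)
Neston: 23  (via Garth)
Quorn: 27  (via Neston)
Shortest route: Pirton → Garth → Neston → Quorn = 27 km.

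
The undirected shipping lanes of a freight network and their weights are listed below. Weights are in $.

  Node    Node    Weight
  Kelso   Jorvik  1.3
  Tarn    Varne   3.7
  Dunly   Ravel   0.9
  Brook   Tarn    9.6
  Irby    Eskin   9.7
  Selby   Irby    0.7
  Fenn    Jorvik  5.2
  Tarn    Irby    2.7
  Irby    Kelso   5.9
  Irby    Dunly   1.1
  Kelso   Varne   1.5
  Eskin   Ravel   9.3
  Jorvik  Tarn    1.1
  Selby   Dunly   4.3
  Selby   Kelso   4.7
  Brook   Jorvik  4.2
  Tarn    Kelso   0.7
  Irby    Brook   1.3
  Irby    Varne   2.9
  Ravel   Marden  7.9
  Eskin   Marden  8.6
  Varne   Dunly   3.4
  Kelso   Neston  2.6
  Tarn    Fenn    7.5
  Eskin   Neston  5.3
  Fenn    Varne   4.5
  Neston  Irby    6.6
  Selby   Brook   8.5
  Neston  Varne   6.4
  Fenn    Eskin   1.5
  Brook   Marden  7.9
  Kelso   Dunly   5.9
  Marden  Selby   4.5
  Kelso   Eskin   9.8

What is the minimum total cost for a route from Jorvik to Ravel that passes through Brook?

Shortest Jorvik→Brook: Jorvik–Brook = 4.2
Shortest Brook→Ravel: Brook–Irby–Dunly–Ravel = 3.3
Total via Brook: 4.2 + 3.3 = $7.5.

$7.5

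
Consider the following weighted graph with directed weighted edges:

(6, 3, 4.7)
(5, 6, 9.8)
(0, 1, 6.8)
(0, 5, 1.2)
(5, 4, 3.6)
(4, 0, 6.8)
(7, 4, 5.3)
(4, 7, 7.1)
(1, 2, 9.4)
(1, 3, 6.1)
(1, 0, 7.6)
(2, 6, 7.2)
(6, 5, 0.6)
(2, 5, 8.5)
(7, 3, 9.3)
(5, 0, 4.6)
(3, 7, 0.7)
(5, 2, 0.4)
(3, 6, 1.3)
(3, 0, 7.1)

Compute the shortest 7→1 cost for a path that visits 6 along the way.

Shortest 7→6: 7–3–6 = 10.6
Best 6 to 1: 6–5–0–1 costing 12
Total via 6: 10.6 + 12 = 22.6.

22.6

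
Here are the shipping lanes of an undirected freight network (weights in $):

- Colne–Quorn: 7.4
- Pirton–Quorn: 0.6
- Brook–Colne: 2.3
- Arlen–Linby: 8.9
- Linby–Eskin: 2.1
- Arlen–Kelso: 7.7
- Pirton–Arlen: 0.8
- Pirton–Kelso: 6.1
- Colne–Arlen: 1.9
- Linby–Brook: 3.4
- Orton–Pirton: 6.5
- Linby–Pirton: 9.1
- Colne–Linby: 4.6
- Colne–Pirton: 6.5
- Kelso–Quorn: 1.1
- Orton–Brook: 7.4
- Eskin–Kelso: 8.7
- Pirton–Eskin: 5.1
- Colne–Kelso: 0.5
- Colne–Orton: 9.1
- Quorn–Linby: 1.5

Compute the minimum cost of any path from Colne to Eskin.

Compare a few routes:
Colne - Kelso - Quorn - Linby - Eskin: 0.5+1.1+1.5+2.1 = 5.2
Colne - Linby - Eskin: 4.6+2.1 = 6.7
Cheapest is Colne - Kelso - Quorn - Linby - Eskin at $5.2.

$5.2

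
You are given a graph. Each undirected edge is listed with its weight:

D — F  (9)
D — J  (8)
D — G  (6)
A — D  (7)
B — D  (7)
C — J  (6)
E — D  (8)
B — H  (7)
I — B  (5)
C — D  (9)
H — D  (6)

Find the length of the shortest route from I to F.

Candidate routes:
I–B–H–D–F: 5+7+6+9 = 27
I–B–D–F: 5+7+9 = 21
The minimum is 21 via I–B–D–F.

21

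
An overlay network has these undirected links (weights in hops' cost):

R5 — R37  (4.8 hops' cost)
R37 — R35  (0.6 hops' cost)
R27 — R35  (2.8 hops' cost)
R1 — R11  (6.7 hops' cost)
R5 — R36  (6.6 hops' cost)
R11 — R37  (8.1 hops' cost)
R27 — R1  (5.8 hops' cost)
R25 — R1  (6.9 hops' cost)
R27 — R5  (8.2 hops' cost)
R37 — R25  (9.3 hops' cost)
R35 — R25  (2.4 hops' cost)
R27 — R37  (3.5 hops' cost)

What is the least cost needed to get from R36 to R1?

20.6 hops' cost

Enumerating some paths:
R36 - R5 - R37 - R11 - R1: 6.6+4.8+8.1+6.7 = 26.2
R36 - R5 - R37 - R27 - R1: 6.6+4.8+3.5+5.8 = 20.7
R36 - R5 - R37 - R35 - R25 - R1: 6.6+4.8+0.6+2.4+6.9 = 21.3
R36 - R5 - R27 - R1: 6.6+8.2+5.8 = 20.6
The minimum is 20.6 hops' cost via R36 - R5 - R27 - R1.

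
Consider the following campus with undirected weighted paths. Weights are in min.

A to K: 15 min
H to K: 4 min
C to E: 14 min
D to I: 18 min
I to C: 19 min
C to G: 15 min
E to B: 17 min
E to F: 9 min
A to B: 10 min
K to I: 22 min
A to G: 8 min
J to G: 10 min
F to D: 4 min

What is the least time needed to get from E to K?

Candidate routes:
E → B → A → K: 17+10+15 = 42
E → F → D → I → K: 9+4+18+22 = 53
E → C → G → A → K: 14+15+8+15 = 52
Cheapest is E → B → A → K at 42 min.

42 min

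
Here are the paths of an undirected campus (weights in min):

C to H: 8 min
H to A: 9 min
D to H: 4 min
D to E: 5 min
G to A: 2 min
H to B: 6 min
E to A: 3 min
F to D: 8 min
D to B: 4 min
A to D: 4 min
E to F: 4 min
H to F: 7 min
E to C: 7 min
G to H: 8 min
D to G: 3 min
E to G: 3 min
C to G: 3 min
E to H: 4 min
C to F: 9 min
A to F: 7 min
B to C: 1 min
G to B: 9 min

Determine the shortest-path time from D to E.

Shortest distances from D:
D: 0
G: 3  (via D)
A: 4  (via D)
B: 4  (via D)
H: 4  (via D)
C: 5  (via B)
E: 5  (via D)
Shortest route: D–E = 5 min.

5 min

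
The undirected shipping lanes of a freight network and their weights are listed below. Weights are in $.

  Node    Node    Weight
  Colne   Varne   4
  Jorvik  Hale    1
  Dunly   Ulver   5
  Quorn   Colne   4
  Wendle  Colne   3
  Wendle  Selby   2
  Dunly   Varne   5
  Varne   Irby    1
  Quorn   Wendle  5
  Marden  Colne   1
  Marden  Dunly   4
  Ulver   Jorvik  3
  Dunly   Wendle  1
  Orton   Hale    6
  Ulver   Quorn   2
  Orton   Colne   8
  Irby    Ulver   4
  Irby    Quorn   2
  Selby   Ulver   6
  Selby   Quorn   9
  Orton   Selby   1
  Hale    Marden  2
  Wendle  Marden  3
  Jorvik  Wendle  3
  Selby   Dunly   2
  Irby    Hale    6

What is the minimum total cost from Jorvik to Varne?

$8

Compare a few routes:
Jorvik → Wendle → Dunly → Varne: 3+1+5 = 9
Jorvik → Hale → Marden → Colne → Varne: 1+2+1+4 = 8
The minimum is $8 via Jorvik → Hale → Marden → Colne → Varne.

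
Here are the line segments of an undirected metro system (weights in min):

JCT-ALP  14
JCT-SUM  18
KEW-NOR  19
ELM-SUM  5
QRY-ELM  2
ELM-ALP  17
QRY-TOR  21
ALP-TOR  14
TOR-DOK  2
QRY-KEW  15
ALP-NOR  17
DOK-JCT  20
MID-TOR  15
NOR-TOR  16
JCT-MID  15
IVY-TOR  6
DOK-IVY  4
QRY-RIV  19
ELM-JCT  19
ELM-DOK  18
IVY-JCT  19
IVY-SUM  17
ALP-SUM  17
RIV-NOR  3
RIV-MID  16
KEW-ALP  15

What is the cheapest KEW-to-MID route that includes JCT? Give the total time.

44 min

Shortest KEW→JCT: KEW → ALP → JCT = 29
Best JCT to MID: JCT → MID costing 15
Total via JCT: 29 + 15 = 44 min.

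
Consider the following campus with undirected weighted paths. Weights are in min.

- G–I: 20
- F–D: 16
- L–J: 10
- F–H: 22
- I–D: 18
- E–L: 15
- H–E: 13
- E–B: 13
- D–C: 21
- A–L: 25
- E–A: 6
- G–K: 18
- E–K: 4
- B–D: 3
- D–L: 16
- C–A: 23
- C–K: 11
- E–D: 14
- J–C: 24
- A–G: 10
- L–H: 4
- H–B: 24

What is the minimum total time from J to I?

Shortest distances from J:
J: 0
L: 10  (via J)
H: 14  (via L)
C: 24  (via J)
E: 25  (via L)
D: 26  (via L)
B: 29  (via D)
K: 29  (via E)
A: 31  (via E)
F: 36  (via H)
G: 41  (via A)
I: 44  (via D)
Shortest route: J–L–D–I = 44 min.

44 min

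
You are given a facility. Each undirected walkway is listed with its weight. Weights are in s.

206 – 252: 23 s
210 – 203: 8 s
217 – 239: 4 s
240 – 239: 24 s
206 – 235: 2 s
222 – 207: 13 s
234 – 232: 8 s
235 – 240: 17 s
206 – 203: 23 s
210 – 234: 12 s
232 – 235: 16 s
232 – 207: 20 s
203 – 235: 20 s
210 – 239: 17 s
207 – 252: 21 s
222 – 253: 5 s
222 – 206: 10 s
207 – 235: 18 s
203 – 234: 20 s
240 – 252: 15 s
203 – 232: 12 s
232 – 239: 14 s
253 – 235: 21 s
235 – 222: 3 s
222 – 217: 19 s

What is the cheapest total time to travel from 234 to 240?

41 s

Candidate routes:
234–232–235–240: 8+16+17 = 41
234–210–239–240: 12+17+24 = 53
234–232–239–240: 8+14+24 = 46
Cheapest is 234–232–235–240 at 41 s.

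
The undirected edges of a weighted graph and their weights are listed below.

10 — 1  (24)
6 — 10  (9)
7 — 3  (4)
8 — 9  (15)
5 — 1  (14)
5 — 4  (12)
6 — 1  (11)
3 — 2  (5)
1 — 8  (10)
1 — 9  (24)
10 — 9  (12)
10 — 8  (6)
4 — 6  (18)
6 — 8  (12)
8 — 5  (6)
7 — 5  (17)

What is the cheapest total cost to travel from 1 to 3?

35

Running Dijkstra from 1:
1: 0
8: 10  (via 1)
6: 11  (via 1)
5: 14  (via 1)
10: 16  (via 8)
9: 24  (via 1)
4: 26  (via 5)
7: 31  (via 5)
3: 35  (via 7)
Shortest route: 1 → 5 → 7 → 3 = 35.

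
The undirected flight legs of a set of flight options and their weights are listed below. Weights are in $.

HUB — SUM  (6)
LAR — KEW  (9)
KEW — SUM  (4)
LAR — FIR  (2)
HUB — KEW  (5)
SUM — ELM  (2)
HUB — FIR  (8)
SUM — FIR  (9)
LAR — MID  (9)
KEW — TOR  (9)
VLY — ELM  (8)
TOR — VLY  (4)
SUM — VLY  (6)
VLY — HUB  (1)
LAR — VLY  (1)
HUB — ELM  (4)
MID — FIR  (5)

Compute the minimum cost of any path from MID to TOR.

$12

Compare a few routes:
MID → FIR → HUB → VLY → TOR: 5+8+1+4 = 18
MID → FIR → LAR → VLY → TOR: 5+2+1+4 = 12
MID → LAR → VLY → TOR: 9+1+4 = 14
The minimum is $12 via MID → FIR → LAR → VLY → TOR.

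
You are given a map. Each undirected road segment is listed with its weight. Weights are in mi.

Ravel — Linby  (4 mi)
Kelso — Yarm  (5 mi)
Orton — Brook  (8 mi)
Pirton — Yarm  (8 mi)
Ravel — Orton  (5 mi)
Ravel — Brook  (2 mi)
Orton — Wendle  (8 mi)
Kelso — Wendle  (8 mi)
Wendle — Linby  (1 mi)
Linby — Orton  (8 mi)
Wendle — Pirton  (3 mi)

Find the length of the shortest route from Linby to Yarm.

Settle nodes by increasing distance from Linby:
Linby: 0
Wendle: 1  (via Linby)
Ravel: 4  (via Linby)
Pirton: 4  (via Wendle)
Brook: 6  (via Ravel)
Orton: 8  (via Linby)
Kelso: 9  (via Wendle)
Yarm: 12  (via Pirton)
Shortest route: Linby–Wendle–Pirton–Yarm = 12 mi.

12 mi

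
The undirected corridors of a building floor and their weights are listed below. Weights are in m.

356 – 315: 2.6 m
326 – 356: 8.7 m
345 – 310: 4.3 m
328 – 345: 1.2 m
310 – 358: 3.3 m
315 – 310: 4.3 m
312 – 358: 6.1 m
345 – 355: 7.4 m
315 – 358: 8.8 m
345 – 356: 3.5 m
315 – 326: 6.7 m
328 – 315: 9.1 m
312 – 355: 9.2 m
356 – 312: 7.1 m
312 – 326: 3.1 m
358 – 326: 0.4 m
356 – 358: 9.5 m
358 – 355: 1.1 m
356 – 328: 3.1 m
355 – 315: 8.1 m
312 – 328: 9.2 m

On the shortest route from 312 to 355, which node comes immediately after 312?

Enumerating some paths:
312 → 326 → 358 → 355: 3.1+0.4+1.1 = 4.6
312 → 358 → 355: 6.1+1.1 = 7.2
The minimum is 4.6 m via 312 → 326 → 358 → 355.
So from 312 the first move is to 326.

326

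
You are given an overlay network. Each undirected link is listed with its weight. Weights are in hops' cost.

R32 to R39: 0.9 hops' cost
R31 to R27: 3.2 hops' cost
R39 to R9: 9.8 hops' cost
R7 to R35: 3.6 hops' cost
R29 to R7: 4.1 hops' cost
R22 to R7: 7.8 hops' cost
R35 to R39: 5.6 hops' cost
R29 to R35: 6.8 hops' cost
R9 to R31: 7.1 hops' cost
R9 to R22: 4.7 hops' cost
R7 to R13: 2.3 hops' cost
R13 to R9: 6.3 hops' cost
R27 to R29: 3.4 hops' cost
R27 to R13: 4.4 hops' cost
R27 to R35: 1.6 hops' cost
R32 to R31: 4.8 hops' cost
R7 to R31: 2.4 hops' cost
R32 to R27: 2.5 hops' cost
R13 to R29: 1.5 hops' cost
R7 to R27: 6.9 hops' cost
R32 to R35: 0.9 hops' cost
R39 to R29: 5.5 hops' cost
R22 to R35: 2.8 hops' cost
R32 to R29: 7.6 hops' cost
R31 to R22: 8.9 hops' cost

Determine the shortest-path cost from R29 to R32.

Enumerating some paths:
R29 → R39 → R32: 5.5+0.9 = 6.4
R29 → R35 → R32: 6.8+0.9 = 7.7
R29 → R27 → R32: 3.4+2.5 = 5.9
R29 → R32: 7.6 = 7.6
Cheapest is R29 → R27 → R32 at 5.9 hops' cost.

5.9 hops' cost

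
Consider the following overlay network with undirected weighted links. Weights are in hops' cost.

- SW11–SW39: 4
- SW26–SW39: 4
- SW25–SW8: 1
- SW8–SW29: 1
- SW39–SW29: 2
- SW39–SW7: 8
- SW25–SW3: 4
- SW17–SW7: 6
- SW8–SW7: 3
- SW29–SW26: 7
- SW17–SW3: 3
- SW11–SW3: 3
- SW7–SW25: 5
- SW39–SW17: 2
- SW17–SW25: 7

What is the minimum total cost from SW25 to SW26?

Running Dijkstra from SW25:
SW25: 0
SW8: 1  (via SW25)
SW29: 2  (via SW8)
SW3: 4  (via SW25)
SW39: 4  (via SW29)
SW7: 4  (via SW8)
SW17: 6  (via SW39)
SW11: 7  (via SW3)
SW26: 8  (via SW39)
Shortest route: SW25 → SW8 → SW29 → SW39 → SW26 = 8 hops' cost.

8 hops' cost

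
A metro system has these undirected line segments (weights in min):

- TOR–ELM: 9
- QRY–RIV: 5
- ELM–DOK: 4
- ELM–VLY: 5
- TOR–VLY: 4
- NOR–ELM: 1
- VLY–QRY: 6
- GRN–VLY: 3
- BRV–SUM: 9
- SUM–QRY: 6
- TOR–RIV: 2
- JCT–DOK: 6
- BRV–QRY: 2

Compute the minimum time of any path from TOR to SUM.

13 min

Enumerating some paths:
TOR - VLY - QRY - SUM: 4+6+6 = 16
TOR - RIV - QRY - SUM: 2+5+6 = 13
TOR - RIV - QRY - BRV - SUM: 2+5+2+9 = 18
The minimum is 13 min via TOR - RIV - QRY - SUM.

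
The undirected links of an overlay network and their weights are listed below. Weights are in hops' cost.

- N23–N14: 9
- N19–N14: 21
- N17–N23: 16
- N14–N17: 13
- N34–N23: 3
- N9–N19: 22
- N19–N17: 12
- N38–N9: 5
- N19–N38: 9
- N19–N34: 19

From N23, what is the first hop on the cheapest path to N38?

Candidate routes:
N23 - N34 - N19 - N38: 3+19+9 = 31
N23 - N17 - N19 - N38: 16+12+9 = 37
The minimum is 31 hops' cost via N23 - N34 - N19 - N38.
So from N23 the first move is to N34.

N34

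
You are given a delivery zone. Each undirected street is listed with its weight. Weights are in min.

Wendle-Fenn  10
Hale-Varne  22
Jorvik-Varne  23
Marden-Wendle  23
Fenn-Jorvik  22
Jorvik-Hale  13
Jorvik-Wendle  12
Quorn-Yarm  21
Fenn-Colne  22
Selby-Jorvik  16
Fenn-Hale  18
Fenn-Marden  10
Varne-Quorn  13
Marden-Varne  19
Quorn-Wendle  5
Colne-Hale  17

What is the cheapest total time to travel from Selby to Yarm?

Candidate routes:
Selby–Jorvik–Varne–Quorn–Yarm: 16+23+13+21 = 73
Selby–Jorvik–Wendle–Quorn–Yarm: 16+12+5+21 = 54
Selby–Jorvik–Fenn–Wendle–Quorn–Yarm: 16+22+10+5+21 = 74
Cheapest is Selby–Jorvik–Wendle–Quorn–Yarm at 54 min.

54 min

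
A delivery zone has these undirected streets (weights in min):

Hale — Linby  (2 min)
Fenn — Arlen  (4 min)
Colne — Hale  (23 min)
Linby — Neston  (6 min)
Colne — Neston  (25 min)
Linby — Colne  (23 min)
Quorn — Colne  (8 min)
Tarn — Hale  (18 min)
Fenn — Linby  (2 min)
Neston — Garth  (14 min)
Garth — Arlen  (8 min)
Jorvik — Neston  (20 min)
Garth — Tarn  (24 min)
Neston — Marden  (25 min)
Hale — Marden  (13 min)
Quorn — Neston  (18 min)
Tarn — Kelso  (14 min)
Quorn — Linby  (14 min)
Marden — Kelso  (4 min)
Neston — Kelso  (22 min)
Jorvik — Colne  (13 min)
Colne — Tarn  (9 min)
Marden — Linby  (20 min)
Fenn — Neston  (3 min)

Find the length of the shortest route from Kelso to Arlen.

Candidate routes:
Kelso–Marden–Hale–Linby–Neston–Fenn–Arlen: 4+13+2+6+3+4 = 32
Kelso–Marden–Hale–Linby–Fenn–Arlen: 4+13+2+2+4 = 25
Kelso–Neston–Fenn–Arlen: 22+3+4 = 29
Kelso–Marden–Linby–Fenn–Arlen: 4+20+2+4 = 30
Cheapest is Kelso–Marden–Hale–Linby–Fenn–Arlen at 25 min.

25 min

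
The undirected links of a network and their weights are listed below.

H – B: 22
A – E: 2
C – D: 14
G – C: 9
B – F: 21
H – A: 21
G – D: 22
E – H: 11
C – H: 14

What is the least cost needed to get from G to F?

Shortest distances from G:
G: 0
C: 9  (via G)
D: 22  (via G)
H: 23  (via C)
E: 34  (via H)
A: 36  (via E)
B: 45  (via H)
F: 66  (via B)
Shortest route: G–C–H–B–F = 66.

66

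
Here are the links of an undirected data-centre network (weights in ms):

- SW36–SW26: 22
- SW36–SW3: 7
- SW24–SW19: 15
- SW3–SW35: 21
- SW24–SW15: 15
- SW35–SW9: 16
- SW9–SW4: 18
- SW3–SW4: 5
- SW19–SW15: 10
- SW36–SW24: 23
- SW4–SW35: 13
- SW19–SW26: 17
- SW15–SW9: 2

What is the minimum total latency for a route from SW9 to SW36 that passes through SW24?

Shortest SW9→SW24: SW9 → SW15 → SW24 = 17
Best SW24 to SW36: SW24 → SW36 costing 23
Total via SW24: 17 + 23 = 40 ms.

40 ms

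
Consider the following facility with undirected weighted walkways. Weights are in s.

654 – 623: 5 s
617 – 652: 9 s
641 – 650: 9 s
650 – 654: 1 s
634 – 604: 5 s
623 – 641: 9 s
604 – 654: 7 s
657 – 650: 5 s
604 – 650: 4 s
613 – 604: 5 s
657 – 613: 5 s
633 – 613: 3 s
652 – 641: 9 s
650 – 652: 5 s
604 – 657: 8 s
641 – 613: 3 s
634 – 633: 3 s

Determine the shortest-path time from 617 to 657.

19 s

Enumerating some paths:
617 - 652 - 650 - 657: 9+5+5 = 19
617 - 652 - 641 - 613 - 657: 9+9+3+5 = 26
The minimum is 19 s via 617 - 652 - 650 - 657.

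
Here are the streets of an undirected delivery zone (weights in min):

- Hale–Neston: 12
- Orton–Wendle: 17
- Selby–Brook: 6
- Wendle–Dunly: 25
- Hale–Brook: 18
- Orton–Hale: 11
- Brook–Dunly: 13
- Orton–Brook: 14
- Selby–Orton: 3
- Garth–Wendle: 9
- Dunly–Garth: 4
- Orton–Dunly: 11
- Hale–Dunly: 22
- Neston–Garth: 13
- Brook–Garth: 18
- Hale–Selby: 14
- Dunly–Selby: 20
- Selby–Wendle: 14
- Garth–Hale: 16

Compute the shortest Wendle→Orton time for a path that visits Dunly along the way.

Shortest Wendle→Dunly: Wendle–Garth–Dunly = 13
Best Dunly to Orton: Dunly–Orton costing 11
Total via Dunly: 13 + 11 = 24 min.

24 min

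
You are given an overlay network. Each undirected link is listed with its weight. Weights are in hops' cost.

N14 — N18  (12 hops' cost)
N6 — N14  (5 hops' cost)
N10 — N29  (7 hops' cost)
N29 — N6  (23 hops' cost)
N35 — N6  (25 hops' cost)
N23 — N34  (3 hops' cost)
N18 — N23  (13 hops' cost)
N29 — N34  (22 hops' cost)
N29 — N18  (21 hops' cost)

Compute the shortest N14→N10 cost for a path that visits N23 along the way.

Best N14 to N23: N14–N18–N23 costing 25
Shortest N23→N10: N23–N34–N29–N10 = 32
Total via N23: 25 + 32 = 57 hops' cost.

57 hops' cost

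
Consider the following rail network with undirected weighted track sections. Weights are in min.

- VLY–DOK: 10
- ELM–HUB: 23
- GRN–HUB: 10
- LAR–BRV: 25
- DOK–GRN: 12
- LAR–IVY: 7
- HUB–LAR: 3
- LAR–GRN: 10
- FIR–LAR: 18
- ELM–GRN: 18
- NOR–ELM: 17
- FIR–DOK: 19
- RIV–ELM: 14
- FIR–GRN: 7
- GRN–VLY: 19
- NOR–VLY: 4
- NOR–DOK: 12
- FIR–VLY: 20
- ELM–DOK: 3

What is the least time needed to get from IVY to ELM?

Settle nodes by increasing distance from IVY:
IVY: 0
LAR: 7  (via IVY)
HUB: 10  (via LAR)
GRN: 17  (via LAR)
FIR: 24  (via GRN)
DOK: 29  (via GRN)
BRV: 32  (via LAR)
ELM: 32  (via DOK)
Shortest route: IVY → LAR → GRN → DOK → ELM = 32 min.

32 min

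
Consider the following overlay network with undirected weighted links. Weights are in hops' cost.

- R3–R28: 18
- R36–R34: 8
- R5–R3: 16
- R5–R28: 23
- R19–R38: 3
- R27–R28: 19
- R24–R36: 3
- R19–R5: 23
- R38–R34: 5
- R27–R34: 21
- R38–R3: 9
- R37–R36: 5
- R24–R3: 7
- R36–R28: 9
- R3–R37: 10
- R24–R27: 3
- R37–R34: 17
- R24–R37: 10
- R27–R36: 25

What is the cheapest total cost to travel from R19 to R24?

Compare a few routes:
R19 → R38 → R3 → R24: 3+9+7 = 19
R19 → R38 → R34 → R27 → R24: 3+5+21+3 = 32
R19 → R38 → R34 → R36 → R37 → R24: 3+5+8+5+10 = 31
R19 → R38 → R3 → R37 → R36 → R24: 3+9+10+5+3 = 30
Cheapest is R19 → R38 → R3 → R24 at 19 hops' cost.

19 hops' cost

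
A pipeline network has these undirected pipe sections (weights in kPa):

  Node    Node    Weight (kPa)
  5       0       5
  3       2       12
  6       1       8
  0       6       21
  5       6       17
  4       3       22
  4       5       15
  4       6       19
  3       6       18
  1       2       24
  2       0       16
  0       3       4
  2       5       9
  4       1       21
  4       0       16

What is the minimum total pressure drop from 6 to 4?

Enumerating some paths:
6 - 1 - 4: 8+21 = 29
6 - 4: 19 = 19
Cheapest is 6 - 4 at 19 kPa.

19 kPa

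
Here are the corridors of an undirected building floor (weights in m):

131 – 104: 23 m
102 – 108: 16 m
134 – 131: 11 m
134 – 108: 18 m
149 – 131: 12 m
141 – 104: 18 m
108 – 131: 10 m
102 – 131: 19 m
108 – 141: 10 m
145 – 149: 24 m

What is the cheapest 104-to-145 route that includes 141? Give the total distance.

74 m

Best 104 to 141: 104–141 costing 18
Best 141 to 145: 141–108–131–149–145 costing 56
Total via 141: 18 + 56 = 74 m.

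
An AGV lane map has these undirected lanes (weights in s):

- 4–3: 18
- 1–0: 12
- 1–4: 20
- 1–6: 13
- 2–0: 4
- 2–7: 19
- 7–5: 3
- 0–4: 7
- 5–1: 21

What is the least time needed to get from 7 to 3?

48 s

Running Dijkstra from 7:
7: 0
5: 3  (via 7)
2: 19  (via 7)
0: 23  (via 2)
1: 24  (via 5)
4: 30  (via 0)
6: 37  (via 1)
3: 48  (via 4)
Shortest route: 7 → 2 → 0 → 4 → 3 = 48 s.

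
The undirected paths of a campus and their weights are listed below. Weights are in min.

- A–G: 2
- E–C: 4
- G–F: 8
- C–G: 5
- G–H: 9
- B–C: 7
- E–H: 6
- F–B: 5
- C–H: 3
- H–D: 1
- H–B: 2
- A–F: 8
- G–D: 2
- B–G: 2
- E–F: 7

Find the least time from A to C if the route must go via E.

Best A to E: A–G–D–H–E costing 11
Best E to C: E–C costing 4
Total via E: 11 + 4 = 15 min.

15 min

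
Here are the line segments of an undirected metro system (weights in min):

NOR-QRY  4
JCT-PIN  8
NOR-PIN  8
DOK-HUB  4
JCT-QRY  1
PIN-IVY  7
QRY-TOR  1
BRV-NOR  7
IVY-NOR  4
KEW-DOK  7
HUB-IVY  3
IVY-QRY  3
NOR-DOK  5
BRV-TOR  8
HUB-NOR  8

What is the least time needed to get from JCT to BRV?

10 min

Running Dijkstra from JCT:
JCT: 0
QRY: 1  (via JCT)
TOR: 2  (via QRY)
IVY: 4  (via QRY)
NOR: 5  (via QRY)
HUB: 7  (via IVY)
PIN: 8  (via JCT)
DOK: 10  (via NOR)
BRV: 10  (via TOR)
Shortest route: JCT → QRY → TOR → BRV = 10 min.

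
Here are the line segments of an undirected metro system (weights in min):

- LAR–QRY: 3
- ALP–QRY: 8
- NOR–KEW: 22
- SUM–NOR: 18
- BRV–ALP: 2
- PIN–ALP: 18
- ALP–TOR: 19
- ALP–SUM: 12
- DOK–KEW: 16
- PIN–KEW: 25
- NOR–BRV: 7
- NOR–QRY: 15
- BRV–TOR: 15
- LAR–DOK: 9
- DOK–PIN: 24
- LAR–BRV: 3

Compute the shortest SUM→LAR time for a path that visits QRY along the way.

23 min

Best SUM to QRY: SUM → ALP → QRY costing 20
Shortest QRY→LAR: QRY → LAR = 3
Total via QRY: 20 + 3 = 23 min.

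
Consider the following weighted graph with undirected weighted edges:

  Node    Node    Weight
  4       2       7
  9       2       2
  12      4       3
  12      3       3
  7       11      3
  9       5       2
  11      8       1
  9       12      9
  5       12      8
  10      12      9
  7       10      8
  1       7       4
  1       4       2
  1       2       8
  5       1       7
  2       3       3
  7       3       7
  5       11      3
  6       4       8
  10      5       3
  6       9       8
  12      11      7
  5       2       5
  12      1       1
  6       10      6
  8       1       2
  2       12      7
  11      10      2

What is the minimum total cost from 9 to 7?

Enumerating some paths:
9 - 2 - 3 - 7: 2+3+7 = 12
9 - 5 - 11 - 7: 2+3+3 = 8
9 - 5 - 10 - 11 - 7: 2+3+2+3 = 10
Cheapest is 9 - 5 - 11 - 7 at 8.

8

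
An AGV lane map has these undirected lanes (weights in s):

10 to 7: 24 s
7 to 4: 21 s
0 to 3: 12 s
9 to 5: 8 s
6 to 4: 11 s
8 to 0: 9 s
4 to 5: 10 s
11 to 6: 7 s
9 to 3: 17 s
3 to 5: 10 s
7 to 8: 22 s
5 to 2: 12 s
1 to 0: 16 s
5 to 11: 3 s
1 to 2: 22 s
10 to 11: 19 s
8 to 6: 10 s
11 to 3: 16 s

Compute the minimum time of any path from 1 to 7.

47 s

Compare a few routes:
1 - 0 - 3 - 5 - 4 - 7: 16+12+10+10+21 = 69
1 - 0 - 8 - 6 - 4 - 7: 16+9+10+11+21 = 67
1 - 2 - 5 - 4 - 7: 22+12+10+21 = 65
1 - 0 - 8 - 7: 16+9+22 = 47
Cheapest is 1 - 0 - 8 - 7 at 47 s.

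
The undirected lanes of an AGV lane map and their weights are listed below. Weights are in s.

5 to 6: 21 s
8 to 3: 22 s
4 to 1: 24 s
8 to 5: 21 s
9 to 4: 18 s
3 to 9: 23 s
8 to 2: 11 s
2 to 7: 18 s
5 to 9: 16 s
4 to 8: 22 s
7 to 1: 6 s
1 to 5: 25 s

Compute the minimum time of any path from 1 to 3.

57 s

Running Dijkstra from 1:
1: 0
7: 6  (via 1)
2: 24  (via 7)
4: 24  (via 1)
5: 25  (via 1)
8: 35  (via 2)
9: 41  (via 5)
6: 46  (via 5)
3: 57  (via 8)
Shortest route: 1 → 7 → 2 → 8 → 3 = 57 s.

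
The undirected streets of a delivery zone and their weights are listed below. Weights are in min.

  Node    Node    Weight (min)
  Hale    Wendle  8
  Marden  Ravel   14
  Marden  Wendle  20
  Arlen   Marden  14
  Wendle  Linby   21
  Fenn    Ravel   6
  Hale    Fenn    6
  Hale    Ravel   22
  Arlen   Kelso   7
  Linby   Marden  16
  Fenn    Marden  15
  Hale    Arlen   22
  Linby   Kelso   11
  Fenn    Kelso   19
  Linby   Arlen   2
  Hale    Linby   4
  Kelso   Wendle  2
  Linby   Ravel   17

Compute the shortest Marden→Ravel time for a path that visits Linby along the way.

32 min

Best Marden to Linby: Marden → Linby costing 16
Best Linby to Ravel: Linby → Hale → Fenn → Ravel costing 16
Total via Linby: 16 + 16 = 32 min.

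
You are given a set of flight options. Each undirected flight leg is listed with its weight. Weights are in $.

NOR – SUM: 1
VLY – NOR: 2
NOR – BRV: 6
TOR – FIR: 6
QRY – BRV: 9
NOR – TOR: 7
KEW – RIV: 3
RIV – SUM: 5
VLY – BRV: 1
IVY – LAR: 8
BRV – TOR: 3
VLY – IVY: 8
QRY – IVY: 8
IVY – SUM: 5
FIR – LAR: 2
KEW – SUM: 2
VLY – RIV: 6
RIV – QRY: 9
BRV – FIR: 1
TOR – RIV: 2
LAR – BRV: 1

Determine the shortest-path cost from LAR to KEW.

$7

Compare a few routes:
LAR–FIR–BRV–VLY–NOR–SUM–KEW: 2+1+1+2+1+2 = 9
LAR–BRV–VLY–NOR–SUM–KEW: 1+1+2+1+2 = 7
Cheapest is LAR–BRV–VLY–NOR–SUM–KEW at $7.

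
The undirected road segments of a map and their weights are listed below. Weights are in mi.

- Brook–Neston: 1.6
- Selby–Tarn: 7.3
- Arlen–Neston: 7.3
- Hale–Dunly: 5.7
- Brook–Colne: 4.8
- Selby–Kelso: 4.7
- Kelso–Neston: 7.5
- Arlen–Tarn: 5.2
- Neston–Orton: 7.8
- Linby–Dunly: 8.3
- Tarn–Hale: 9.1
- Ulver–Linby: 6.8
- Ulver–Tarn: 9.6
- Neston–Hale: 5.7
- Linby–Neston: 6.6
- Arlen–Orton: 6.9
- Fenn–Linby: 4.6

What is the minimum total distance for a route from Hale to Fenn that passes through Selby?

39.8 mi

Shortest Hale→Selby: Hale–Tarn–Selby = 16.4
Best Selby to Fenn: Selby–Kelso–Neston–Linby–Fenn costing 23.4
Total via Selby: 16.4 + 23.4 = 39.8 mi.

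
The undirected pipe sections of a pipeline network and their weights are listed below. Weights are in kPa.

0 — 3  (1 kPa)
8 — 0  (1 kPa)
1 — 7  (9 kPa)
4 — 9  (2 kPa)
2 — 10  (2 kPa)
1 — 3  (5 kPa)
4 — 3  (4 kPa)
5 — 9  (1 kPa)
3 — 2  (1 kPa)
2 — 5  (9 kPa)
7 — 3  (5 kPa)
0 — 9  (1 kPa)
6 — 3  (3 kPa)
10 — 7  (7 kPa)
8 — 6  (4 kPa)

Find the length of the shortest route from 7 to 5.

8 kPa

Shortest distances from 7:
7: 0
3: 5  (via 7)
0: 6  (via 3)
2: 6  (via 3)
8: 7  (via 0)
9: 7  (via 0)
10: 7  (via 7)
5: 8  (via 9)
Shortest route: 7–3–0–9–5 = 8 kPa.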